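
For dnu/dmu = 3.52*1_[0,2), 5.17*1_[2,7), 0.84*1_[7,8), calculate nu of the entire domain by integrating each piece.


Integrate each piece of the Radon-Nikodym derivative:
Step 1: integral_0^2 3.52 dx = 3.52*(2-0) = 3.52*2 = 7.04
Step 2: integral_2^7 5.17 dx = 5.17*(7-2) = 5.17*5 = 25.85
Step 3: integral_7^8 0.84 dx = 0.84*(8-7) = 0.84*1 = 0.84
Total: 7.04 + 25.85 + 0.84 = 33.73


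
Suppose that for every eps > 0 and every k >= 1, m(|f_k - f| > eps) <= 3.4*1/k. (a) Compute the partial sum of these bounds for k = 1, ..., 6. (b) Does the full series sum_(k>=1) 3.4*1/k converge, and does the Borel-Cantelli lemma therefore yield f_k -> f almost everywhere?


Step 1: List the terms 3.4*1/k for k = 1 to 6:
  k=1: 3.4
  k=2: 1.7
  k=3: 1.133333
  k=4: 0.85
  k=5: 0.68
  k=6: 0.566667
Step 2: Partial sum = 3.4 + 1.7 + 1.133333 + 0.85 + 0.68 + 0.566667
     = 8.33
Step 3: The full series sum_(k>=1) 3.4*1/k diverges (harmonic series, p = 1; a nonzero constant multiple of a divergent series diverges).
Step 4: The (first) Borel-Cantelli lemma requires a summable sequence of measures, so it does not apply here;
        from this bound alone no conclusion about a.e. convergence can be drawn (convergence in measure still
        gives an a.e.-convergent subsequence, but not a.e. convergence of the whole sequence).
Conclusion: series diverges; Borel-Cantelli is inconclusive about a.e. convergence of f_k.


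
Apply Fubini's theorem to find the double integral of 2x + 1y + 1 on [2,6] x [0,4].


By Fubini, integrate in x first, then y.
Step 1: Fix y, integrate over x in [2,6]:
  integral(2x + 1y + 1, x=2..6)
  = 2*(6^2 - 2^2)/2 + (1y + 1)*(6 - 2)
  = 32 + (1y + 1)*4
  = 32 + 4y + 4
  = 36 + 4y
Step 2: Integrate over y in [0,4]:
  integral(36 + 4y, y=0..4)
  = 36*4 + 4*(4^2 - 0^2)/2
  = 144 + 32
  = 176


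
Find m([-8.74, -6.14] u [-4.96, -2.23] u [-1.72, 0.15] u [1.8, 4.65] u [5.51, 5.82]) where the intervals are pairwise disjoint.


For pairwise disjoint intervals, m(union) = sum of lengths.
= (-6.14 - -8.74) + (-2.23 - -4.96) + (0.15 - -1.72) + (4.65 - 1.8) + (5.82 - 5.51)
= 2.6 + 2.73 + 1.87 + 2.85 + 0.31
= 10.36


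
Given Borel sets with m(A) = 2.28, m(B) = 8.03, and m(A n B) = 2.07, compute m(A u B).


By inclusion-exclusion: m(A u B) = m(A) + m(B) - m(A n B)
= 2.28 + 8.03 - 2.07
= 8.24


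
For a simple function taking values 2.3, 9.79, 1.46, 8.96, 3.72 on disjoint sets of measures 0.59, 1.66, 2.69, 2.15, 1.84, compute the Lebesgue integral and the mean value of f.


Step 1: Integral = sum(value_i * measure_i)
= 2.3*0.59 + 9.79*1.66 + 1.46*2.69 + 8.96*2.15 + 3.72*1.84
= 1.357 + 16.2514 + 3.9274 + 19.264 + 6.8448
= 47.6446
Step 2: Total measure of domain = 0.59 + 1.66 + 2.69 + 2.15 + 1.84 = 8.93
Step 3: Average value = 47.6446 / 8.93 = 5.335342


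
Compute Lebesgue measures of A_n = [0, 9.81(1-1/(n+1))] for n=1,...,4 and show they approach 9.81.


By continuity of measure from below: if A_n increases to A, then m(A_n) -> m(A).
Here A = [0, 9.81], so m(A) = 9.81
Step 1: a_1 = 9.81*(1 - 1/2) = 4.905, m(A_1) = 4.905
Step 2: a_2 = 9.81*(1 - 1/3) = 6.54, m(A_2) = 6.54
Step 3: a_3 = 9.81*(1 - 1/4) = 7.3575, m(A_3) = 7.3575
Step 4: a_4 = 9.81*(1 - 1/5) = 7.848, m(A_4) = 7.848
Limit: m(A_n) -> m([0,9.81]) = 9.81


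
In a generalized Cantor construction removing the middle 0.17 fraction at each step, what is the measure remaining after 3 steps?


Step 1: At each step, fraction remaining = 1 - 0.17 = 0.83
Step 2: After 3 steps, measure = (0.83)^3
Step 3: Computing the power step by step:
  After step 1: 0.83
  After step 2: 0.6889
  After step 3: 0.571787
Result = 0.571787


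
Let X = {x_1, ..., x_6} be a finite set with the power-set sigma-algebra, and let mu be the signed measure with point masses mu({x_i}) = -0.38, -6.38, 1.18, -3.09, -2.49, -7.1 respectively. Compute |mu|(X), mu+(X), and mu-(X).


Step 1: Every measurable set is a union of atoms (the cells / points), so a Hahn decomposition is
  obtained by grouping atoms by sign: P = union of atoms with mu > 0, N = union of the remaining atoms.
  Atoms in P (indices): 3;  atoms in N (indices): 1, 2, 4, 5, 6
  Positive values: 1.18
  Negative values: -0.38, -6.38, -3.09, -2.49, -7.1
Step 2: mu+(X) = mu(P) = sum of positive atom values = 1.18
Step 3: mu-(X) = -mu(N) = sum of |negative atom values| = 19.44
Step 4: |mu|(X) = mu+(X) + mu-(X) = 1.18 + 19.44 = 20.62


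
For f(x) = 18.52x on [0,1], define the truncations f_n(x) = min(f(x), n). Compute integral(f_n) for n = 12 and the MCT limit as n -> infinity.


f(x) = 18.52x on [0,1]; f_n(x) = min(18.52x, n). At n = 12:
Step 1: f(x) reaches 12 at x = 12/18.52 = 0.647948
Step 2: integral(f_12) = integral(18.52x, 0, 0.647948) + integral(12, 0.647948, 1)
       = 18.52*0.647948^2/2 + 12*(1 - 0.647948)
       = 3.887689 + 4.224622
       = 8.112311
Step 3: As n -> infinity, f_n increases to f, so by MCT integral(f_n) -> integral(f) = 18.52/2 = 9.26.
Convergence: integral(f_12) = 8.112311 -> 9.26 as n -> infinity


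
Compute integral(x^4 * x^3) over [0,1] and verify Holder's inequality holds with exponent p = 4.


Step 1: Exact integral of f*g = integral(x^7, 0, 1) = 1/8
     = 0.125
Step 2: Holder bound with p=4, q=1.333333:
  ||f||_p = (integral x^16 dx)^(1/4) = (1/17)^(1/4) = 0.492479
  ||g||_q = (integral x^4 dx)^(1/1.333333) = (1/5)^(1/1.333333) = 0.29907
Step 3: Holder bound = ||f||_p * ||g||_q = 0.492479 * 0.29907 = 0.147286
Verification: 0.125 <= 0.147286 (Holder holds)


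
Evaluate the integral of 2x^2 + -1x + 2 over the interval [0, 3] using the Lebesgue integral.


The Lebesgue integral of a Riemann-integrable function agrees with the Riemann integral.
Antiderivative F(x) = (2/3)x^3 + (-1/2)x^2 + 2x
F(3) = (2/3)*3^3 + (-1/2)*3^2 + 2*3
     = (2/3)*27 + (-1/2)*9 + 2*3
     = 18 + -4.5 + 6
     = 19.5
F(0) = 0.0
Integral = F(3) - F(0) = 19.5 - 0.0 = 19.5


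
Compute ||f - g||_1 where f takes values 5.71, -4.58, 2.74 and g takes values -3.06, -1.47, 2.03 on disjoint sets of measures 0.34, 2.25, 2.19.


Step 1: Compute differences f_i - g_i:
  5.71 - -3.06 = 8.77
  -4.58 - -1.47 = -3.11
  2.74 - 2.03 = 0.71
Step 2: Compute |diff|^1 * measure for each set:
  |8.77|^1 * 0.34 = 8.77 * 0.34 = 2.9818
  |-3.11|^1 * 2.25 = 3.11 * 2.25 = 6.9975
  |0.71|^1 * 2.19 = 0.71 * 2.19 = 1.5549
Step 3: Sum = 11.5342
Step 4: ||f-g||_1 = (11.5342)^(1/1) = 11.5342


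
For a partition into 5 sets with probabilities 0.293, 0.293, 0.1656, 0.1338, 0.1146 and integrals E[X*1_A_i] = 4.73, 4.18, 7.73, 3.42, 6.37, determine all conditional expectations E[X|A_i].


For each cell A_i: E[X|A_i] = E[X*1_A_i] / P(A_i)
Step 1: E[X|A_1] = 4.73 / 0.293 = 16.143345
Step 2: E[X|A_2] = 4.18 / 0.293 = 14.266212
Step 3: E[X|A_3] = 7.73 / 0.1656 = 46.678744
Step 4: E[X|A_4] = 3.42 / 0.1338 = 25.560538
Step 5: E[X|A_5] = 6.37 / 0.1146 = 55.584642
Verification: E[X] = sum E[X*1_A_i] = 4.73 + 4.18 + 7.73 + 3.42 + 6.37 = 26.43


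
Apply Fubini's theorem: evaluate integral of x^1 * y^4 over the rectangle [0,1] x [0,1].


By Fubini's theorem, the double integral factors as a product of single integrals:
Step 1: integral_0^1 x^1 dx = [x^2/2] from 0 to 1
     = 1^2/2 = 0.5
Step 2: integral_0^1 y^4 dy = [y^5/5] from 0 to 1
     = 1^5/5 = 0.2
Step 3: Double integral = 0.5 * 0.2 = 0.1


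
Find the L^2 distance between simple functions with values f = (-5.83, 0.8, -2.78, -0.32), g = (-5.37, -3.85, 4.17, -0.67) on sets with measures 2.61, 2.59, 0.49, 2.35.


Step 1: Compute differences f_i - g_i:
  -5.83 - -5.37 = -0.46
  0.8 - -3.85 = 4.65
  -2.78 - 4.17 = -6.95
  -0.32 - -0.67 = 0.35
Step 2: Compute |diff|^2 * measure for each set:
  |-0.46|^2 * 2.61 = 0.2116 * 2.61 = 0.552276
  |4.65|^2 * 2.59 = 21.6225 * 2.59 = 56.002275
  |-6.95|^2 * 0.49 = 48.3025 * 0.49 = 23.668225
  |0.35|^2 * 2.35 = 0.1225 * 2.35 = 0.287875
Step 3: Sum = 80.510651
Step 4: ||f-g||_2 = (80.510651)^(1/2) = 8.972773


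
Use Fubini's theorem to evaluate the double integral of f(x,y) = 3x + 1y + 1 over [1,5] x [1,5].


By Fubini, integrate in x first, then y.
Step 1: Fix y, integrate over x in [1,5]:
  integral(3x + 1y + 1, x=1..5)
  = 3*(5^2 - 1^2)/2 + (1y + 1)*(5 - 1)
  = 36 + (1y + 1)*4
  = 36 + 4y + 4
  = 40 + 4y
Step 2: Integrate over y in [1,5]:
  integral(40 + 4y, y=1..5)
  = 40*4 + 4*(5^2 - 1^2)/2
  = 160 + 48
  = 208


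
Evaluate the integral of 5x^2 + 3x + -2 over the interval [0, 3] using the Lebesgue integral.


The Lebesgue integral of a Riemann-integrable function agrees with the Riemann integral.
Antiderivative F(x) = (5/3)x^3 + (3/2)x^2 + -2x
F(3) = (5/3)*3^3 + (3/2)*3^2 + -2*3
     = (5/3)*27 + (3/2)*9 + -2*3
     = 45 + 13.5 + -6
     = 52.5
F(0) = 0.0
Integral = F(3) - F(0) = 52.5 - 0.0 = 52.5


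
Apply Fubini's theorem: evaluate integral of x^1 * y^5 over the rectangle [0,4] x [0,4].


By Fubini's theorem, the double integral factors as a product of single integrals:
Step 1: integral_0^4 x^1 dx = [x^2/2] from 0 to 4
     = 4^2/2 = 8
Step 2: integral_0^4 y^5 dy = [y^6/6] from 0 to 4
     = 4^6/6 = 682.666667
Step 3: Double integral = 8 * 682.666667 = 5461.333333


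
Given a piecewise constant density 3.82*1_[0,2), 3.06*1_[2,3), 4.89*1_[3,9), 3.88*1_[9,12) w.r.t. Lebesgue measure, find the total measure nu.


Integrate each piece of the Radon-Nikodym derivative:
Step 1: integral_0^2 3.82 dx = 3.82*(2-0) = 3.82*2 = 7.64
Step 2: integral_2^3 3.06 dx = 3.06*(3-2) = 3.06*1 = 3.06
Step 3: integral_3^9 4.89 dx = 4.89*(9-3) = 4.89*6 = 29.34
Step 4: integral_9^12 3.88 dx = 3.88*(12-9) = 3.88*3 = 11.64
Total: 7.64 + 3.06 + 29.34 + 11.64 = 51.68


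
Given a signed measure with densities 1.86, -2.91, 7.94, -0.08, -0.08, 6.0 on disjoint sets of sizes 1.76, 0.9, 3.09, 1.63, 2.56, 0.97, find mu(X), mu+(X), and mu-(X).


Step 1: Compute signed measure on each set:
  Set 1: 1.86 * 1.76 = 3.2736
  Set 2: -2.91 * 0.9 = -2.619
  Set 3: 7.94 * 3.09 = 24.5346
  Set 4: -0.08 * 1.63 = -0.1304
  Set 5: -0.08 * 2.56 = -0.2048
  Set 6: 6.0 * 0.97 = 5.82
Step 2: Total signed measure = (3.2736) + (-2.619) + (24.5346) + (-0.1304) + (-0.2048) + (5.82)
     = 30.674
Step 3: Positive part mu+(X) = sum of positive contributions = 33.6282
Step 4: Negative part mu-(X) = |sum of negative contributions| = 2.9542


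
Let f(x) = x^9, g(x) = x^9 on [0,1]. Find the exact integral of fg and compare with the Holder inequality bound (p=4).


Step 1: Exact integral of f*g = integral(x^18, 0, 1) = 1/19
     = 0.052632
Step 2: Holder bound with p=4, q=1.333333:
  ||f||_p = (integral x^36 dx)^(1/4) = (1/37)^(1/4) = 0.405461
  ||g||_q = (integral x^12 dx)^(1/1.333333) = (1/13)^(1/1.333333) = 0.146064
Step 3: Holder bound = ||f||_p * ||g||_q = 0.405461 * 0.146064 = 0.059223
Verification: 0.052632 <= 0.059223 (Holder holds)


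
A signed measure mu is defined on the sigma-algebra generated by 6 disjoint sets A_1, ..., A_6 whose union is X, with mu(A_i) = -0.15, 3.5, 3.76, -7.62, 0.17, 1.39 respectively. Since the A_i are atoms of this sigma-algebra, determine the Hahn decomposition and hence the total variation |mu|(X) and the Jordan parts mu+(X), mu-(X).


Step 1: Every measurable set is a union of atoms (the cells / points), so a Hahn decomposition is
  obtained by grouping atoms by sign: P = union of atoms with mu > 0, N = union of the remaining atoms.
  Atoms in P (indices): 2, 3, 5, 6;  atoms in N (indices): 1, 4
  Positive values: 3.5, 3.76, 0.17, 1.39
  Negative values: -0.15, -7.62
Step 2: mu+(X) = mu(P) = sum of positive atom values = 8.82
Step 3: mu-(X) = -mu(N) = sum of |negative atom values| = 7.77
Step 4: |mu|(X) = mu+(X) + mu-(X) = 8.82 + 7.77 = 16.59


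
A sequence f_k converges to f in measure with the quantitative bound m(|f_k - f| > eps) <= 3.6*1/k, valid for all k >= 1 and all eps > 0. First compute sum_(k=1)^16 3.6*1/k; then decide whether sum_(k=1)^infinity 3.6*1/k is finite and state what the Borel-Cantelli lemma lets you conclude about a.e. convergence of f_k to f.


Step 1: List the terms 3.6*1/k for k = 1 to 16:
  k=1: 3.6
  k=2: 1.8
  k=3: 1.2
  k=4: 0.9
  k=5: 0.72
  k=6: 0.6
  k=7: 0.514286
  k=8: 0.45
  k=9: 0.4
  k=10: 0.36
  k=11: 0.327273
  k=12: 0.3
  k=13: 0.276923
  k=14: 0.257143
  k=15: 0.24
  k=16: 0.225
Step 2: Partial sum = 3.6 + 1.8 + 1.2 + 0.9 + 0.72 + 0.6 + 0.514286 + 0.45 + 0.4 + 0.36 + 0.327273 + 0.3 + 0.276923 + 0.257143 + 0.24 + 0.225
     = 12.170624
Step 3: The full series sum_(k>=1) 3.6*1/k diverges (harmonic series, p = 1; a nonzero constant multiple of a divergent series diverges).
Step 4: The (first) Borel-Cantelli lemma requires a summable sequence of measures, so it does not apply here;
        from this bound alone no conclusion about a.e. convergence can be drawn (convergence in measure still
        gives an a.e.-convergent subsequence, but not a.e. convergence of the whole sequence).
Conclusion: series diverges; Borel-Cantelli is inconclusive about a.e. convergence of f_k.


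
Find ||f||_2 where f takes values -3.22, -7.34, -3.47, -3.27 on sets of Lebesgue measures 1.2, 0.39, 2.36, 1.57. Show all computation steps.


Step 1: Compute |f_i|^2 for each value:
  |-3.22|^2 = 10.3684
  |-7.34|^2 = 53.8756
  |-3.47|^2 = 12.0409
  |-3.27|^2 = 10.6929
Step 2: Multiply by measures and sum:
  10.3684 * 1.2 = 12.44208
  53.8756 * 0.39 = 21.011484
  12.0409 * 2.36 = 28.416524
  10.6929 * 1.57 = 16.787853
Sum = 12.44208 + 21.011484 + 28.416524 + 16.787853 = 78.657941
Step 3: Take the p-th root:
||f||_2 = (78.657941)^(1/2) = 8.868931


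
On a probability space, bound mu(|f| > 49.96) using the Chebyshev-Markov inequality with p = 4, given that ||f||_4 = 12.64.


Chebyshev/Markov inequality: mu(|f| > eps) <= (||f||_p / eps)^p
Step 1: ||f||_4 / eps = 12.64 / 49.96 = 0.253002
Step 2: Raise to power p = 4:
  (0.253002)^4 = 0.004097
Step 3: Therefore mu(|f| > 49.96) <= 0.004097


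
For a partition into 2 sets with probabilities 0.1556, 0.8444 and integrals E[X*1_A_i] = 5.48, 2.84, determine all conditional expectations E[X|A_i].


For each cell A_i: E[X|A_i] = E[X*1_A_i] / P(A_i)
Step 1: E[X|A_1] = 5.48 / 0.1556 = 35.218509
Step 2: E[X|A_2] = 2.84 / 0.8444 = 3.363335
Verification: E[X] = sum E[X*1_A_i] = 5.48 + 2.84 = 8.32


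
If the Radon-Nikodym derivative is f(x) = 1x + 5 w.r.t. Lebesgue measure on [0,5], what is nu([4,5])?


nu(A) = integral_A (dnu/dmu) dmu = integral_4^5 (1x + 5) dx
Step 1: Antiderivative F(x) = (1/2)x^2 + 5x
Step 2: F(5) = (1/2)*5^2 + 5*5 = 12.5 + 25 = 37.5
Step 3: F(4) = (1/2)*4^2 + 5*4 = 8 + 20 = 28
Step 4: nu([4,5]) = F(5) - F(4) = 37.5 - 28 = 9.5


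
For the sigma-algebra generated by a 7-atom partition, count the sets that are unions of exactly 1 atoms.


Each element of F is a union of some subset of the 7 atoms.
Elements that are unions of exactly 1 atoms correspond to 1-element subsets of the 7 atoms.
Count = C(7, 1) = 7! / (1! * 6!) = 7.


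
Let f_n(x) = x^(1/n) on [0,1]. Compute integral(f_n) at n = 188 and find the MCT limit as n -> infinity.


At n = 188: f_188(x) = x^(1/188).
Step 1: integral(x^(1/188), 0, 1) = [x^(1/188+1) / (1/188+1)] from 0 to 1
     = 1 / (1/188 + 1) = 1 / ((188+1)/188) = 188/(188+1)
     = 188/189 = 0.994709
Step 2: As n -> infinity, f_n(x) = x^(1/n) -> 1 for x in (0,1], and f_n is increasing in n.
By MCT, lim_n integral(f_n) = integral(lim_n f_n) = integral(1, 0, 1) = 1.
Step 3: Verify convergence: 188/189 = 0.994709 -> 1


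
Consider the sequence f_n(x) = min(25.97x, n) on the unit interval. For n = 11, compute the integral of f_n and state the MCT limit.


f(x) = 25.97x on [0,1]; f_n(x) = min(25.97x, n). At n = 11:
Step 1: f(x) reaches 11 at x = 11/25.97 = 0.423566
Step 2: integral(f_11) = integral(25.97x, 0, 0.423566) + integral(11, 0.423566, 1)
       = 25.97*0.423566^2/2 + 11*(1 - 0.423566)
       = 2.329611 + 6.340778
       = 8.670389
Step 3: As n -> infinity, f_n increases to f, so by MCT integral(f_n) -> integral(f) = 25.97/2 = 12.985.
Convergence: integral(f_11) = 8.670389 -> 12.985 as n -> infinity


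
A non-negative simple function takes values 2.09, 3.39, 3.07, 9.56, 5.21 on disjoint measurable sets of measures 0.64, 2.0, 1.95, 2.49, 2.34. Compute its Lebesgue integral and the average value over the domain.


Step 1: Integral = sum(value_i * measure_i)
= 2.09*0.64 + 3.39*2.0 + 3.07*1.95 + 9.56*2.49 + 5.21*2.34
= 1.3376 + 6.78 + 5.9865 + 23.8044 + 12.1914
= 50.0999
Step 2: Total measure of domain = 0.64 + 2.0 + 1.95 + 2.49 + 2.34 = 9.42
Step 3: Average value = 50.0999 / 9.42 = 5.318461


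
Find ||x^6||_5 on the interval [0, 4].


Step 1: ||f||_5 = (integral_0^4 |x^6|^5 dx)^(1/5)
     = (integral_0^4 x^30 dx)^(1/5)
Step 2: integral_0^4 x^30 dx = [x^31/(31)] from 0 to 4 = 4^31/31
     = 4611686018427387904/31 = 1.487641e+17
Step 3: ||f||_5 = (1.487641e+17)^(1/5) = 2719.566028


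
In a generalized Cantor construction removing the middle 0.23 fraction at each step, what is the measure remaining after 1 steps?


Step 1: At each step, fraction remaining = 1 - 0.23 = 0.77
Step 2: After 1 steps, measure = (0.77)^1
Step 3: Computing the power step by step:
  After step 1: 0.77
Result = 0.77


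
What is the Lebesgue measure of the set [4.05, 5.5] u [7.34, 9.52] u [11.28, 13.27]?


For pairwise disjoint intervals, m(union) = sum of lengths.
= (5.5 - 4.05) + (9.52 - 7.34) + (13.27 - 11.28)
= 1.45 + 2.18 + 1.99
= 5.62


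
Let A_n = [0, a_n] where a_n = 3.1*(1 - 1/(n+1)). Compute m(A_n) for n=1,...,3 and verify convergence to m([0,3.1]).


By continuity of measure from below: if A_n increases to A, then m(A_n) -> m(A).
Here A = [0, 3.1], so m(A) = 3.1
Step 1: a_1 = 3.1*(1 - 1/2) = 1.55, m(A_1) = 1.55
Step 2: a_2 = 3.1*(1 - 1/3) = 2.0667, m(A_2) = 2.0667
Step 3: a_3 = 3.1*(1 - 1/4) = 2.325, m(A_3) = 2.325
Limit: m(A_n) -> m([0,3.1]) = 3.1


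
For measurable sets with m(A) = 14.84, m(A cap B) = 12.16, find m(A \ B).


m(A \ B) = m(A) - m(A n B)
= 14.84 - 12.16
= 2.68


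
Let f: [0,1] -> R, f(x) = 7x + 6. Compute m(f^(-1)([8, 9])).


f^(-1)([8, 9]) = {x : 8 <= 7x + 6 <= 9}
Solving: (8 - 6)/7 <= x <= (9 - 6)/7
= [0.285714, 0.428571]
Intersecting with [0,1]: [0.285714, 0.428571]
Measure = 0.428571 - 0.285714 = 0.142857


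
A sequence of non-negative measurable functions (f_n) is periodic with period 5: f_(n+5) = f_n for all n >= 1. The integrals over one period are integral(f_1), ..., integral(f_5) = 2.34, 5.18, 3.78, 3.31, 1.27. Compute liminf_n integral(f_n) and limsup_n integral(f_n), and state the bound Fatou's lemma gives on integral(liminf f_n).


The sequence (integral(f_n)) is periodic with period 5, repeating the values 2.34, 5.18, 3.78, 3.31, 1.27 indefinitely.
Step 1: For a periodic sequence, every tail (a_m, a_(m+1), ...) contains all 5 period values infinitely often.
Step 2: Hence inf of every tail = min of the period values = min(2.34, 5.18, 3.78, 3.31, 1.27) = 1.27.
        liminf_n integral(f_n) = sup over m of (inf of tail from m) = 1.27.
Step 3: Similarly sup of every tail = max of the period values = 5.18.
        limsup_n integral(f_n) = 5.18.
Step 4: Fatou's lemma: integral(liminf_n f_n) <= liminf_n integral(f_n) = 1.27.
        So the integral of the pointwise liminf is at most 1.27.


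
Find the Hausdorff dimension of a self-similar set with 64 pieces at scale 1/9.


For a self-similar set with N copies scaled by 1/r:
dim_H = log(N)/log(r) = log(64)/log(9)
= 4.158883/2.197225
= 1.892789


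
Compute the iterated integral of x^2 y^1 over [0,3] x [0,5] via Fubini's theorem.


By Fubini's theorem, the double integral factors as a product of single integrals:
Step 1: integral_0^3 x^2 dx = [x^3/3] from 0 to 3
     = 3^3/3 = 9
Step 2: integral_0^5 y^1 dy = [y^2/2] from 0 to 5
     = 5^2/2 = 12.5
Step 3: Double integral = 9 * 12.5 = 112.5


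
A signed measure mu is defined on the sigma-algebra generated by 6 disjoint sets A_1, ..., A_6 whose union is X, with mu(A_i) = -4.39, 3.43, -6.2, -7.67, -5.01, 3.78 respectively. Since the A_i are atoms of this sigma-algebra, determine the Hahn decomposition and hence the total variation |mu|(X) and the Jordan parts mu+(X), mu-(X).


Step 1: Every measurable set is a union of atoms (the cells / points), so a Hahn decomposition is
  obtained by grouping atoms by sign: P = union of atoms with mu > 0, N = union of the remaining atoms.
  Atoms in P (indices): 2, 6;  atoms in N (indices): 1, 3, 4, 5
  Positive values: 3.43, 3.78
  Negative values: -4.39, -6.2, -7.67, -5.01
Step 2: mu+(X) = mu(P) = sum of positive atom values = 7.21
Step 3: mu-(X) = -mu(N) = sum of |negative atom values| = 23.27
Step 4: |mu|(X) = mu+(X) + mu-(X) = 7.21 + 23.27 = 30.48


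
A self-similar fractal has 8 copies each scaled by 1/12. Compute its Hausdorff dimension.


For a self-similar set with N copies scaled by 1/r:
dim_H = log(N)/log(r) = log(8)/log(12)
= 2.079442/2.484907
= 0.836829


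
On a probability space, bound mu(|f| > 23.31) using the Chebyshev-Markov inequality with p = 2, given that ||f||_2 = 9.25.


Chebyshev/Markov inequality: mu(|f| > eps) <= (||f||_p / eps)^p
Step 1: ||f||_2 / eps = 9.25 / 23.31 = 0.396825
Step 2: Raise to power p = 2:
  (0.396825)^2 = 0.15747
Step 3: Therefore mu(|f| > 23.31) <= 0.15747


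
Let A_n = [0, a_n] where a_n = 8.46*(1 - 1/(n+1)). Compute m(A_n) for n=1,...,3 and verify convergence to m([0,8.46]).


By continuity of measure from below: if A_n increases to A, then m(A_n) -> m(A).
Here A = [0, 8.46], so m(A) = 8.46
Step 1: a_1 = 8.46*(1 - 1/2) = 4.23, m(A_1) = 4.23
Step 2: a_2 = 8.46*(1 - 1/3) = 5.64, m(A_2) = 5.64
Step 3: a_3 = 8.46*(1 - 1/4) = 6.345, m(A_3) = 6.345
Limit: m(A_n) -> m([0,8.46]) = 8.46


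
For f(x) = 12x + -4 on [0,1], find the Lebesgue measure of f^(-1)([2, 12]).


f^(-1)([2, 12]) = {x : 2 <= 12x + -4 <= 12}
Solving: (2 - -4)/12 <= x <= (12 - -4)/12
= [0.5, 1.333333]
Intersecting with [0,1]: [0.5, 1]
Measure = 1 - 0.5 = 0.5


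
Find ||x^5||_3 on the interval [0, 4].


Step 1: ||f||_3 = (integral_0^4 |x^5|^3 dx)^(1/3)
     = (integral_0^4 x^15 dx)^(1/3)
Step 2: integral_0^4 x^15 dx = [x^16/(16)] from 0 to 4 = 4^16/16
     = 4294967296/16 = 2.684355e+08
Step 3: ||f||_3 = (2.684355e+08)^(1/3) = 645.079578


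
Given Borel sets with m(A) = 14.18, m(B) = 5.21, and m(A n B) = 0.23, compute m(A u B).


By inclusion-exclusion: m(A u B) = m(A) + m(B) - m(A n B)
= 14.18 + 5.21 - 0.23
= 19.16


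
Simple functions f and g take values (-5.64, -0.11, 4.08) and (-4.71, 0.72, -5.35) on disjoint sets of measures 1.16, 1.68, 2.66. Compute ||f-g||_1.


Step 1: Compute differences f_i - g_i:
  -5.64 - -4.71 = -0.93
  -0.11 - 0.72 = -0.83
  4.08 - -5.35 = 9.43
Step 2: Compute |diff|^1 * measure for each set:
  |-0.93|^1 * 1.16 = 0.93 * 1.16 = 1.0788
  |-0.83|^1 * 1.68 = 0.83 * 1.68 = 1.3944
  |9.43|^1 * 2.66 = 9.43 * 2.66 = 25.0838
Step 3: Sum = 27.557
Step 4: ||f-g||_1 = (27.557)^(1/1) = 27.557


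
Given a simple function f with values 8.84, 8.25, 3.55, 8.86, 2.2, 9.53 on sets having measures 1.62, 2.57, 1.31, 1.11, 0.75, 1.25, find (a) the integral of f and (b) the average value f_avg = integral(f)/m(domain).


Step 1: Integral = sum(value_i * measure_i)
= 8.84*1.62 + 8.25*2.57 + 3.55*1.31 + 8.86*1.11 + 2.2*0.75 + 9.53*1.25
= 14.3208 + 21.2025 + 4.6505 + 9.8346 + 1.65 + 11.9125
= 63.5709
Step 2: Total measure of domain = 1.62 + 2.57 + 1.31 + 1.11 + 0.75 + 1.25 = 8.61
Step 3: Average value = 63.5709 / 8.61 = 7.38338


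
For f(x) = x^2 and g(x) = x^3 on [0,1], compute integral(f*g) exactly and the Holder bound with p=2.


Step 1: Exact integral of f*g = integral(x^5, 0, 1) = 1/6
     = 0.166667
Step 2: Holder bound with p=2, q=2:
  ||f||_p = (integral x^4 dx)^(1/2) = (1/5)^(1/2) = 0.447214
  ||g||_q = (integral x^6 dx)^(1/2) = (1/7)^(1/2) = 0.377964
Step 3: Holder bound = ||f||_p * ||g||_q = 0.447214 * 0.377964 = 0.169031
Verification: 0.166667 <= 0.169031 (Holder holds)


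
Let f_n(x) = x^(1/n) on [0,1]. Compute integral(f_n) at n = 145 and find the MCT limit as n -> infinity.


At n = 145: f_145(x) = x^(1/145).
Step 1: integral(x^(1/145), 0, 1) = [x^(1/145+1) / (1/145+1)] from 0 to 1
     = 1 / (1/145 + 1) = 1 / ((145+1)/145) = 145/(145+1)
     = 145/146 = 0.993151
Step 2: As n -> infinity, f_n(x) = x^(1/n) -> 1 for x in (0,1], and f_n is increasing in n.
By MCT, lim_n integral(f_n) = integral(lim_n f_n) = integral(1, 0, 1) = 1.
Step 3: Verify convergence: 145/146 = 0.993151 -> 1


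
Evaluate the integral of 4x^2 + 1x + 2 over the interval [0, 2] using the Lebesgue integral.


The Lebesgue integral of a Riemann-integrable function agrees with the Riemann integral.
Antiderivative F(x) = (4/3)x^3 + (1/2)x^2 + 2x
F(2) = (4/3)*2^3 + (1/2)*2^2 + 2*2
     = (4/3)*8 + (1/2)*4 + 2*2
     = 10.666667 + 2 + 4
     = 16.666667
F(0) = 0.0
Integral = F(2) - F(0) = 16.666667 - 0.0 = 16.666667


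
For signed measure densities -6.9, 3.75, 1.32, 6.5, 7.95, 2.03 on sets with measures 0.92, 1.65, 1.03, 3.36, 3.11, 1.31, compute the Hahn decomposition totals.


Step 1: Compute signed measure on each set:
  Set 1: -6.9 * 0.92 = -6.348
  Set 2: 3.75 * 1.65 = 6.1875
  Set 3: 1.32 * 1.03 = 1.3596
  Set 4: 6.5 * 3.36 = 21.84
  Set 5: 7.95 * 3.11 = 24.7245
  Set 6: 2.03 * 1.31 = 2.6593
Step 2: Total signed measure = (-6.348) + (6.1875) + (1.3596) + (21.84) + (24.7245) + (2.6593)
     = 50.4229
Step 3: Positive part mu+(X) = sum of positive contributions = 56.7709
Step 4: Negative part mu-(X) = |sum of negative contributions| = 6.348


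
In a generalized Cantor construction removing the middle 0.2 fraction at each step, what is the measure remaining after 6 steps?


Step 1: At each step, fraction remaining = 1 - 0.2 = 0.8
Step 2: After 6 steps, measure = (0.8)^6
Step 3: Computing the power step by step:
  After step 1: 0.8
  After step 2: 0.64
  After step 3: 0.512
  After step 4: 0.4096
  After step 5: 0.32768
  ...
Result = 0.262144


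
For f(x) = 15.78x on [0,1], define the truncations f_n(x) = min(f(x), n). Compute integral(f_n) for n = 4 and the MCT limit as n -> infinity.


f(x) = 15.78x on [0,1]; f_n(x) = min(15.78x, n). At n = 4:
Step 1: f(x) reaches 4 at x = 4/15.78 = 0.253485
Step 2: integral(f_4) = integral(15.78x, 0, 0.253485) + integral(4, 0.253485, 1)
       = 15.78*0.253485^2/2 + 4*(1 - 0.253485)
       = 0.506971 + 2.986058
       = 3.493029
Step 3: As n -> infinity, f_n increases to f, so by MCT integral(f_n) -> integral(f) = 15.78/2 = 7.89.
Convergence: integral(f_4) = 3.493029 -> 7.89 as n -> infinity


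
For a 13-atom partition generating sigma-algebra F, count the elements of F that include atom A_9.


Each element of F is a union of some subset S of the 13 atoms.
The element contains A_9 iff A_9 is in S.
So we count subsets S of {A_1,...,A_13} with A_9 in S: choose freely among the other 12 atoms.
Count = 2^(13-1) = 2^12 = 4096.


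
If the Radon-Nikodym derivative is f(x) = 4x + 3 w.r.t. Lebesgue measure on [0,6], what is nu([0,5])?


nu(A) = integral_A (dnu/dmu) dmu = integral_0^5 (4x + 3) dx
Step 1: Antiderivative F(x) = (4/2)x^2 + 3x
Step 2: F(5) = (4/2)*5^2 + 3*5 = 50 + 15 = 65
Step 3: F(0) = (4/2)*0^2 + 3*0 = 0.0 + 0 = 0.0
Step 4: nu([0,5]) = F(5) - F(0) = 65 - 0.0 = 65


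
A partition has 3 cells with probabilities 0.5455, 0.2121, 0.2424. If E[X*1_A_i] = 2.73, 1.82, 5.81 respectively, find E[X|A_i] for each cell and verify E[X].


For each cell A_i: E[X|A_i] = E[X*1_A_i] / P(A_i)
Step 1: E[X|A_1] = 2.73 / 0.5455 = 5.004583
Step 2: E[X|A_2] = 1.82 / 0.2121 = 8.580858
Step 3: E[X|A_3] = 5.81 / 0.2424 = 23.968647
Verification: E[X] = sum E[X*1_A_i] = 2.73 + 1.82 + 5.81 = 10.36


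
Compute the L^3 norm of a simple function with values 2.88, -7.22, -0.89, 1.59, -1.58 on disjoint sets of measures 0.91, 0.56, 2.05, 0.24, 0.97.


Step 1: Compute |f_i|^3 for each value:
  |2.88|^3 = 23.887872
  |-7.22|^3 = 376.367048
  |-0.89|^3 = 0.704969
  |1.59|^3 = 4.019679
  |-1.58|^3 = 3.944312
Step 2: Multiply by measures and sum:
  23.887872 * 0.91 = 21.737964
  376.367048 * 0.56 = 210.765547
  0.704969 * 2.05 = 1.445186
  4.019679 * 0.24 = 0.964723
  3.944312 * 0.97 = 3.825983
Sum = 21.737964 + 210.765547 + 1.445186 + 0.964723 + 3.825983 = 238.739402
Step 3: Take the p-th root:
||f||_3 = (238.739402)^(1/3) = 6.203565


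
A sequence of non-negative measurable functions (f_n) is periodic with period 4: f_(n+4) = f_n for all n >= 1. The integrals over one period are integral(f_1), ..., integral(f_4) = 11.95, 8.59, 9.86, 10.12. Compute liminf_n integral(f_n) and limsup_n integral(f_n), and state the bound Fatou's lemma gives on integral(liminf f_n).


The sequence (integral(f_n)) is periodic with period 4, repeating the values 11.95, 8.59, 9.86, 10.12 indefinitely.
Step 1: For a periodic sequence, every tail (a_m, a_(m+1), ...) contains all 4 period values infinitely often.
Step 2: Hence inf of every tail = min of the period values = min(11.95, 8.59, 9.86, 10.12) = 8.59.
        liminf_n integral(f_n) = sup over m of (inf of tail from m) = 8.59.
Step 3: Similarly sup of every tail = max of the period values = 11.95.
        limsup_n integral(f_n) = 11.95.
Step 4: Fatou's lemma: integral(liminf_n f_n) <= liminf_n integral(f_n) = 8.59.
        So the integral of the pointwise liminf is at most 8.59.


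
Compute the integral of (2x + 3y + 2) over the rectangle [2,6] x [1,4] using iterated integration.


By Fubini, integrate in x first, then y.
Step 1: Fix y, integrate over x in [2,6]:
  integral(2x + 3y + 2, x=2..6)
  = 2*(6^2 - 2^2)/2 + (3y + 2)*(6 - 2)
  = 32 + (3y + 2)*4
  = 32 + 12y + 8
  = 40 + 12y
Step 2: Integrate over y in [1,4]:
  integral(40 + 12y, y=1..4)
  = 40*3 + 12*(4^2 - 1^2)/2
  = 120 + 90
  = 210


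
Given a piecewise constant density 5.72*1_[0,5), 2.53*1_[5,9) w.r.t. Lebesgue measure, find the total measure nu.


Integrate each piece of the Radon-Nikodym derivative:
Step 1: integral_0^5 5.72 dx = 5.72*(5-0) = 5.72*5 = 28.6
Step 2: integral_5^9 2.53 dx = 2.53*(9-5) = 2.53*4 = 10.12
Total: 28.6 + 10.12 = 38.72


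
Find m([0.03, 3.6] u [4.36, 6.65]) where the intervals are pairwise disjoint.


For pairwise disjoint intervals, m(union) = sum of lengths.
= (3.6 - 0.03) + (6.65 - 4.36)
= 3.57 + 2.29
= 5.86


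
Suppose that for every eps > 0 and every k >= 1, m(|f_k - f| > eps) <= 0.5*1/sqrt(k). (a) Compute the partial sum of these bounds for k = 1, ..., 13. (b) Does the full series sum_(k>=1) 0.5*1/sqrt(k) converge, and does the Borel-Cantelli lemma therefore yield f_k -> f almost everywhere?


Step 1: List the terms 0.5*1/sqrt(k) for k = 1 to 13:
  k=1: 0.5
  k=2: 0.353553
  k=3: 0.288675
  k=4: 0.25
  k=5: 0.223607
  k=6: 0.204124
  k=7: 0.188982
  k=8: 0.176777
  k=9: 0.166667
  k=10: 0.158114
  k=11: 0.150756
  k=12: 0.144338
  k=13: 0.138675
Step 2: Partial sum = 0.5 + 0.353553 + 0.288675 + 0.25 + 0.223607 + 0.204124 + 0.188982 + 0.176777 + 0.166667 + 0.158114 + 0.150756 + 0.144338 + 0.138675
     = 2.944267
Step 3: The full series sum_(k>=1) 0.5*1/sqrt(k) diverges (p-series with p = 1/2 <= 1; a nonzero constant multiple of a divergent series diverges).
Step 4: The (first) Borel-Cantelli lemma requires a summable sequence of measures, so it does not apply here;
        from this bound alone no conclusion about a.e. convergence can be drawn (convergence in measure still
        gives an a.e.-convergent subsequence, but not a.e. convergence of the whole sequence).
Conclusion: series diverges; Borel-Cantelli is inconclusive about a.e. convergence of f_k.


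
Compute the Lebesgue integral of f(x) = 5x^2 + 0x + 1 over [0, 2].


The Lebesgue integral of a Riemann-integrable function agrees with the Riemann integral.
Antiderivative F(x) = (5/3)x^3 + (0/2)x^2 + 1x
F(2) = (5/3)*2^3 + (0/2)*2^2 + 1*2
     = (5/3)*8 + (0/2)*4 + 1*2
     = 13.333333 + 0.0 + 2
     = 15.333333
F(0) = 0.0
Integral = F(2) - F(0) = 15.333333 - 0.0 = 15.333333


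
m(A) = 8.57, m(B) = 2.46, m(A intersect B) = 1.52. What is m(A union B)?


By inclusion-exclusion: m(A u B) = m(A) + m(B) - m(A n B)
= 8.57 + 2.46 - 1.52
= 9.51


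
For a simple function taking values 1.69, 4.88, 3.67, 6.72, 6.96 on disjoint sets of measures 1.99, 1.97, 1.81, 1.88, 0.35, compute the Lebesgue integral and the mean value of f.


Step 1: Integral = sum(value_i * measure_i)
= 1.69*1.99 + 4.88*1.97 + 3.67*1.81 + 6.72*1.88 + 6.96*0.35
= 3.3631 + 9.6136 + 6.6427 + 12.6336 + 2.436
= 34.689
Step 2: Total measure of domain = 1.99 + 1.97 + 1.81 + 1.88 + 0.35 = 8
Step 3: Average value = 34.689 / 8 = 4.336125


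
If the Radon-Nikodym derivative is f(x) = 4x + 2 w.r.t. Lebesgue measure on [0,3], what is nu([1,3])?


nu(A) = integral_A (dnu/dmu) dmu = integral_1^3 (4x + 2) dx
Step 1: Antiderivative F(x) = (4/2)x^2 + 2x
Step 2: F(3) = (4/2)*3^2 + 2*3 = 18 + 6 = 24
Step 3: F(1) = (4/2)*1^2 + 2*1 = 2 + 2 = 4
Step 4: nu([1,3]) = F(3) - F(1) = 24 - 4 = 20


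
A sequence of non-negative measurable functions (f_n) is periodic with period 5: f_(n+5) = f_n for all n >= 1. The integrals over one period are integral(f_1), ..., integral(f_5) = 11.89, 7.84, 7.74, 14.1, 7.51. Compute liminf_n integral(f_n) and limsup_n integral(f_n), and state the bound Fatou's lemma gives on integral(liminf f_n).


The sequence (integral(f_n)) is periodic with period 5, repeating the values 11.89, 7.84, 7.74, 14.1, 7.51 indefinitely.
Step 1: For a periodic sequence, every tail (a_m, a_(m+1), ...) contains all 5 period values infinitely often.
Step 2: Hence inf of every tail = min of the period values = min(11.89, 7.84, 7.74, 14.1, 7.51) = 7.51.
        liminf_n integral(f_n) = sup over m of (inf of tail from m) = 7.51.
Step 3: Similarly sup of every tail = max of the period values = 14.1.
        limsup_n integral(f_n) = 14.1.
Step 4: Fatou's lemma: integral(liminf_n f_n) <= liminf_n integral(f_n) = 7.51.
        So the integral of the pointwise liminf is at most 7.51.


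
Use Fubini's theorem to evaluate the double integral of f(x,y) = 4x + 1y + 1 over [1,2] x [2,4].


By Fubini, integrate in x first, then y.
Step 1: Fix y, integrate over x in [1,2]:
  integral(4x + 1y + 1, x=1..2)
  = 4*(2^2 - 1^2)/2 + (1y + 1)*(2 - 1)
  = 6 + (1y + 1)*1
  = 6 + 1y + 1
  = 7 + 1y
Step 2: Integrate over y in [2,4]:
  integral(7 + 1y, y=2..4)
  = 7*2 + 1*(4^2 - 2^2)/2
  = 14 + 6
  = 20


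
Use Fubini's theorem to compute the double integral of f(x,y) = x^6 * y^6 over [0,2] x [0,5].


By Fubini's theorem, the double integral factors as a product of single integrals:
Step 1: integral_0^2 x^6 dx = [x^7/7] from 0 to 2
     = 2^7/7 = 18.285714
Step 2: integral_0^5 y^6 dy = [y^7/7] from 0 to 5
     = 5^7/7 = 11160.714286
Step 3: Double integral = 18.285714 * 11160.714286 = 204081.632653


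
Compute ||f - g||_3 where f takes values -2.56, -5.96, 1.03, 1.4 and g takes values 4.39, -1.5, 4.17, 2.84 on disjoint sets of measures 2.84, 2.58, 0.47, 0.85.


Step 1: Compute differences f_i - g_i:
  -2.56 - 4.39 = -6.95
  -5.96 - -1.5 = -4.46
  1.03 - 4.17 = -3.14
  1.4 - 2.84 = -1.44
Step 2: Compute |diff|^3 * measure for each set:
  |-6.95|^3 * 2.84 = 335.702375 * 2.84 = 953.394745
  |-4.46|^3 * 2.58 = 88.716536 * 2.58 = 228.888663
  |-3.14|^3 * 0.47 = 30.959144 * 0.47 = 14.550798
  |-1.44|^3 * 0.85 = 2.985984 * 0.85 = 2.538086
Step 3: Sum = 1199.372292
Step 4: ||f-g||_3 = (1199.372292)^(1/3) = 10.624732


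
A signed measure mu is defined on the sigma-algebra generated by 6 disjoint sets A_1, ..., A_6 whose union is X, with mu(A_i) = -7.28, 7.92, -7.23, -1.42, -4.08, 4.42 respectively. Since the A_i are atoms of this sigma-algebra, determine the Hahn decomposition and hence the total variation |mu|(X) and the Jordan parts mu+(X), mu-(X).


Step 1: Every measurable set is a union of atoms (the cells / points), so a Hahn decomposition is
  obtained by grouping atoms by sign: P = union of atoms with mu > 0, N = union of the remaining atoms.
  Atoms in P (indices): 2, 6;  atoms in N (indices): 1, 3, 4, 5
  Positive values: 7.92, 4.42
  Negative values: -7.28, -7.23, -1.42, -4.08
Step 2: mu+(X) = mu(P) = sum of positive atom values = 12.34
Step 3: mu-(X) = -mu(N) = sum of |negative atom values| = 20.01
Step 4: |mu|(X) = mu+(X) + mu-(X) = 12.34 + 20.01 = 32.35


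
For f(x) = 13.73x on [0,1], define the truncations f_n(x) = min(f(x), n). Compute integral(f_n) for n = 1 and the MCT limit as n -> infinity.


f(x) = 13.73x on [0,1]; f_n(x) = min(13.73x, n). At n = 1:
Step 1: f(x) reaches 1 at x = 1/13.73 = 0.072833
Step 2: integral(f_1) = integral(13.73x, 0, 0.072833) + integral(1, 0.072833, 1)
       = 13.73*0.072833^2/2 + 1*(1 - 0.072833)
       = 0.036417 + 0.927167
       = 0.963583
Step 3: As n -> infinity, f_n increases to f, so by MCT integral(f_n) -> integral(f) = 13.73/2 = 6.865.
Convergence: integral(f_1) = 0.963583 -> 6.865 as n -> infinity


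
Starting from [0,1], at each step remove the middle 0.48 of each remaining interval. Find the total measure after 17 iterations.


Step 1: At each step, fraction remaining = 1 - 0.48 = 0.52
Step 2: After 17 steps, measure = (0.52)^17
Result = 1.486130e-05


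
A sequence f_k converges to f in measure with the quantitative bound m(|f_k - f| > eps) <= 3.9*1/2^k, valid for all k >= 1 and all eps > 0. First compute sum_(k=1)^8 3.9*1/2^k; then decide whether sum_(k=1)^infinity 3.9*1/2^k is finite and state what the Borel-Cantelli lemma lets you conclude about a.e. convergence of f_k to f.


Step 1: List the terms 3.9*1/2^k for k = 1 to 8:
  k=1: 1.95
  k=2: 0.975
  k=3: 0.4875
  k=4: 0.24375
  k=5: 0.121875
  k=6: 0.060937
  k=7: 0.030469
  k=8: 0.015234
Step 2: Partial sum = 1.95 + 0.975 + 0.4875 + 0.24375 + 0.121875 + 0.060937 + 0.030469 + 0.015234
     = 3.884766
Step 3: The full series sum_(k>=1) 3.9*1/2^k converges (geometric series with ratio 1/2 < 1; a constant multiple of a convergent series converges).
Step 4: Fix eps > 0. Since sum_k m(|f_k - f| > eps) < infinity, the Borel-Cantelli lemma gives
        m(limsup_k {|f_k - f| > eps}) = 0, i.e. for a.e. x, |f_k(x) - f(x)| <= eps for all large k.
        Applying this with eps = 1/j for j = 1, 2, ... and intersecting the countably many full-measure sets,
        for a.e. x we get limsup_k |f_k(x) - f(x)| <= 1/j for every j, hence f_k -> f almost everywhere.
Conclusion: series converges; Borel-Cantelli yields f_k -> f a.e.


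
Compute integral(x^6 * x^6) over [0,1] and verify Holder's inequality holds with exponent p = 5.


Step 1: Exact integral of f*g = integral(x^12, 0, 1) = 1/13
     = 0.076923
Step 2: Holder bound with p=5, q=1.25:
  ||f||_p = (integral x^30 dx)^(1/5) = (1/31)^(1/5) = 0.503185
  ||g||_q = (integral x^7.5 dx)^(1/1.25) = (1/8.5)^(1/1.25) = 0.180495
Step 3: Holder bound = ||f||_p * ||g||_q = 0.503185 * 0.180495 = 0.090822
Verification: 0.076923 <= 0.090822 (Holder holds)


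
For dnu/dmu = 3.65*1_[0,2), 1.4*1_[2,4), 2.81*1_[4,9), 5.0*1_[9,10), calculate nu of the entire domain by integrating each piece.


Integrate each piece of the Radon-Nikodym derivative:
Step 1: integral_0^2 3.65 dx = 3.65*(2-0) = 3.65*2 = 7.3
Step 2: integral_2^4 1.4 dx = 1.4*(4-2) = 1.4*2 = 2.8
Step 3: integral_4^9 2.81 dx = 2.81*(9-4) = 2.81*5 = 14.05
Step 4: integral_9^10 5.0 dx = 5.0*(10-9) = 5.0*1 = 5
Total: 7.3 + 2.8 + 14.05 + 5 = 29.15


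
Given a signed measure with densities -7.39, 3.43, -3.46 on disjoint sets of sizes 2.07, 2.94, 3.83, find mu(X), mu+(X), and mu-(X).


Step 1: Compute signed measure on each set:
  Set 1: -7.39 * 2.07 = -15.2973
  Set 2: 3.43 * 2.94 = 10.0842
  Set 3: -3.46 * 3.83 = -13.2518
Step 2: Total signed measure = (-15.2973) + (10.0842) + (-13.2518)
     = -18.4649
Step 3: Positive part mu+(X) = sum of positive contributions = 10.0842
Step 4: Negative part mu-(X) = |sum of negative contributions| = 28.5491


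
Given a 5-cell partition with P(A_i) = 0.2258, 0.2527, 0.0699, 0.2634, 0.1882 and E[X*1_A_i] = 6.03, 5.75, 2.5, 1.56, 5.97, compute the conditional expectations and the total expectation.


For each cell A_i: E[X|A_i] = E[X*1_A_i] / P(A_i)
Step 1: E[X|A_1] = 6.03 / 0.2258 = 26.705049
Step 2: E[X|A_2] = 5.75 / 0.2527 = 22.754254
Step 3: E[X|A_3] = 2.5 / 0.0699 = 35.765379
Step 4: E[X|A_4] = 1.56 / 0.2634 = 5.922551
Step 5: E[X|A_5] = 5.97 / 0.1882 = 31.721573
Verification: E[X] = sum E[X*1_A_i] = 6.03 + 5.75 + 2.5 + 1.56 + 5.97 = 21.81
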